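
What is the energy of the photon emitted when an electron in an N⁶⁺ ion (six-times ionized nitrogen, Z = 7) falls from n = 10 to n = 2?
160.00 eV

The energy levels are E_n = -13.6057 Z² eV / n².

Energy at n = 10: E_10 = -13.6057 × 7² / 10² = -6.66679 eV
Energy at n = 2: E_2 = -13.6057 × 7² / 2² = -166.66983 eV

For emission (electron falling to lower state), the photon energy is:
E_photon = E_10 - E_2 = |-6.66679 - (-166.66983)|
E_photon = 160.00 eV

This energy is carried away by the emitted photon.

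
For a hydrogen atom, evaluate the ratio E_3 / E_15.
25.000

Using E_n = -13.6057 Z² / n² eV with Z = 1:

E_3 = -13.6057 / 3² = -13.6057 / 9 = -1.511744444 eV
E_15 = -13.6057 / 15² = -13.6057 / 225 = -0.060469778 eV

The ratio is:
E_3/E_15 = (-1.511744444) / (-0.060469778)
E_3/E_15 = (-13.6057/9) / (-13.6057/225)
E_3/E_15 = 225/9
E_3/E_15 = 25.000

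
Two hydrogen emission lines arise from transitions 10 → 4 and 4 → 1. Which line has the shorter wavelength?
4 → 1

Calculate the energy for each transition:

Transition 10 → 4:
ΔE₁ = |E_4 - E_10| = |-13.6057/4² - (-13.6057/10²)|
ΔE₁ = |-0.85035625 - (-0.13605700)| = 0.71430 eV

Transition 4 → 1:
ΔE₂ = |E_1 - E_4| = |-13.6057/1² - (-13.6057/4²)|
ΔE₂ = |-13.60570000 - (-0.85035625)| = 12.75534 eV

Since 12.75534 eV > 0.71430 eV, the transition 4 → 1 emits the more energetic photon.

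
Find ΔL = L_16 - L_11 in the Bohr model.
5.27e-34 J·s (or 5ℏ)

In the Bohr model, L_n = nℏ where ℏ = 1.0546e-34 J·s.

L_16 = 16ℏ = 1.6874e-33 J·s
L_11 = 11ℏ = 1.1601e-33 J·s

ΔL = L_16 - L_11 = (16 - 11)ℏ = 5ℏ
ΔL = 5 × 1.0546e-34 J·s = 5.27e-34 J·s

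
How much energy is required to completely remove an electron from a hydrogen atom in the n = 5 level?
0.544228 eV

The ionization energy is the energy needed to remove the electron completely (n → ∞).

For hydrogen, E_n = -13.6057 eV / n².

At n = 5: E_5 = -13.6057 / 5² = -0.544228000 eV
At n = ∞: E_∞ = 0 eV

Ionization energy = E_∞ - E_5 = 0 - (-0.544228000) = 0.544228000 eV
Ionization energy ≈ 0.544228 eV

This is also called the binding energy of the electron in state n = 5.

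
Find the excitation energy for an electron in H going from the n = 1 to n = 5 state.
13.06 eV

The energy levels of a hydrogen-like atom are E_n = -13.6057 eV / n².

Energy at n = 1: E_1 = -13.6057 / 1² = -13.60570 eV
Energy at n = 5: E_5 = -13.6057 / 5² = -0.54423 eV

The excitation energy is the difference:
ΔE = E_5 - E_1
ΔE = -0.54423 - (-13.60570)
ΔE = 13.06 eV

Since this is positive, energy must be absorbed (photon absorption).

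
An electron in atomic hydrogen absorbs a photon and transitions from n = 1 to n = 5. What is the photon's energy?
13.06 eV

The energy levels of a hydrogen-like atom are E_n = -13.6057 eV / n².

Energy at n = 1: E_1 = -13.6057 / 1² = -13.60570 eV
Energy at n = 5: E_5 = -13.6057 / 5² = -0.54423 eV

The excitation energy is the difference:
ΔE = E_5 - E_1
ΔE = -0.54423 - (-13.60570)
ΔE = 13.06 eV

Since this is positive, energy must be absorbed (photon absorption).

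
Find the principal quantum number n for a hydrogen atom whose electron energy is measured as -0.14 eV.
n = 10

The exact energy levels follow E_n = -13.6057 eV / n².

The measured value (-0.14 eV) is reported to only 2 significant figures, so we must test candidate n values and see which one matches to that precision.

Candidate energies:
  n = 8:  E = -13.6057/8² = -0.21259 eV
  n = 9:  E = -13.6057/9² = -0.16797 eV
  n = 10:  E = -13.6057/10² = -0.13606 eV  ← matches
  n = 11:  E = -13.6057/11² = -0.11244 eV
  n = 12:  E = -13.6057/12² = -0.09448 eV

Checking against the measurement of -0.14 eV (2 sig figs), only n = 10 agrees:
E_10 = -0.13606 eV, which rounds to -0.14 eV ✓

Therefore n = 10.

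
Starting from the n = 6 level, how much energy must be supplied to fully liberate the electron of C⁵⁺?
13.60570 eV

The ionization energy is the energy needed to remove the electron completely (n → ∞).

For a hydrogen-like ion with Z = 6, E_n = -13.6057 Z² / n² eV.

At n = 6: E_6 = -13.6057 × 6² / 6² = -13.60570000 eV
At n = ∞: E_∞ = 0 eV

Ionization energy = E_∞ - E_6 = 0 - (-13.60570000) = 13.60570000 eV
Ionization energy ≈ 13.60570 eV

This is also called the binding energy of the electron in state n = 6.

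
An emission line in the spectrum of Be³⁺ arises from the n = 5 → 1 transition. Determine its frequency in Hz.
5.053e+16 Hz

First, find the transition energy:
E_5 = -13.6057 × 4² / 5² = -8.7076 eV
E_1 = -13.6057 × 4² / 1² = -217.6912 eV
|ΔE| = |E_1 - E_5| = 208.9836 eV

Convert to Joules: E = 208.9836 eV × (1.602177 × 10⁻¹⁹ J/eV) = 3.34829e-17 J

Using E = hf:
f = E/h = 3.34829e-17 J / (6.62607 × 10⁻³⁴ J·s)
f = 5.053e+16 Hz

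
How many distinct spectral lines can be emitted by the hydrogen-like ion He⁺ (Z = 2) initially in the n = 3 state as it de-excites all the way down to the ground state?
3

The electron can occupy levels n = 1, 2, ..., 3 during de-excitation — that is m = 3 - 1 + 1 = 3 distinct levels.

The number of distinct spectral lines equals the number of ways to choose 2 of these m levels (each pair gives one possible emission transition):

Number of lines = m(m-1)/2 = 3×2/2 = 3

These correspond to all possible transitions between the 3 levels:
3 → 2, 3 → 1, 2 → 1

Each transition produces a photon with a unique energy (and thus wavelength). This count does not depend on Z.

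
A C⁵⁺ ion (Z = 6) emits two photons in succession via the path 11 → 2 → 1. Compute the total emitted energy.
485.7572 eV

The energy levels of C⁵⁺ are E_n = -13.6057 × 6² / n² eV.

First transition (11 → 2):
ΔE₁ = |E_2 - E_11|
ΔE₁ = |-122.4513000000 - (-4.0479768595)| = 118.4033231 eV

Second transition (2 → 1):
ΔE₂ = |E_1 - E_2|
ΔE₂ = |-489.8052000000 - (-122.4513000000)| = 367.3539000 eV

Total energy released:
E_total = ΔE₁ + ΔE₂ = 118.4033231 + 367.3539000 = 485.7572 eV

Note: This equals the direct transition 11 → 1: 485.7572 eV ✓
Energy is conserved regardless of the path taken.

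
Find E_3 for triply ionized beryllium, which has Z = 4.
-24.188 eV

For hydrogen-like ions, the energy levels scale with Z²:
E_n = -13.6057 Z² / n² eV

For Be³⁺ (Z = 4) at n = 3:
E_3 = -13.6057 × 4² / 3²
E_3 = -13.6057 × 16 / 9
E_3 = -217.6912 / 9
E_3 = -24.188 eV

The energy is 16 times more negative than hydrogen at the same n due to the stronger nuclear charge.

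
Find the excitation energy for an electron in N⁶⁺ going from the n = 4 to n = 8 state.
31.25059 eV

The energy levels of a hydrogen-like atom are E_n = -13.6057 Z² eV / n².

Energy at n = 4: E_4 = -13.6057 × 7² / 4² = -41.66745625 eV
Energy at n = 8: E_8 = -13.6057 × 7² / 8² = -10.41686406 eV

The excitation energy is the difference:
ΔE = E_8 - E_4
ΔE = -10.41686406 - (-41.66745625)
ΔE = 31.25059 eV

Since this is positive, energy must be absorbed (photon absorption).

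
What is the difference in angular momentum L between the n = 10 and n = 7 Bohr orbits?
3.164e-34 J·s (or 3ℏ)

In the Bohr model, L_n = nℏ where ℏ = 1.05457e-34 J·s.

L_10 = 10ℏ = 1.05457e-33 J·s
L_7 = 7ℏ = 7.38199e-34 J·s

ΔL = L_10 - L_7 = (10 - 7)ℏ = 3ℏ
ΔL = 3 × 1.05457e-34 J·s = 3.164e-34 J·s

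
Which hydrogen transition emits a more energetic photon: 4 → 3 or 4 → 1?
4 → 1

Calculate the energy for each transition:

Transition 4 → 3:
ΔE₁ = |E_3 - E_4| = |-13.6057/3² - (-13.6057/4²)|
ΔE₁ = |-1.51174444444 - (-0.85035625000)| = 0.66138819 eV

Transition 4 → 1:
ΔE₂ = |E_1 - E_4| = |-13.6057/1² - (-13.6057/4²)|
ΔE₂ = |-13.60570000000 - (-0.85035625000)| = 12.75534375 eV

Since 12.75534375 eV > 0.66138819 eV, the transition 4 → 1 emits the more energetic photon.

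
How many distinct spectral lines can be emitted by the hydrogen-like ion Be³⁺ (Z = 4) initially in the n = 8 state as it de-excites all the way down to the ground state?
28

The electron can occupy levels n = 1, 2, ..., 8 during de-excitation — that is m = 8 - 1 + 1 = 8 distinct levels.

The number of distinct spectral lines equals the number of ways to choose 2 of these m levels (each pair gives one possible emission transition):

Number of lines = m(m-1)/2 = 8×7/2 = 28

These correspond to all possible transitions between the 8 levels:
8 → 7, 8 → 6, 8 → 5, 8 → 4, 8 → 3, 8 → 2, 8 → 1, 7 → 6...

Each transition produces a photon with a unique energy (and thus wavelength). This count does not depend on Z.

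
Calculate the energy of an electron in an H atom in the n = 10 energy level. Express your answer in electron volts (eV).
-0.14 eV

The energy levels of a hydrogen-like atom are given by:
E_n = -13.6057 eV / n²

For n = 10:
E_10 = -13.6057 eV / 10²
E_10 = -13.6057 eV / 100
E_10 = -0.14 eV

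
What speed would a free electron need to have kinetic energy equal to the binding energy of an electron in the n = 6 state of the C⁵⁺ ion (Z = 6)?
2.188e+06 m/s (or 0.72974% of c)

The binding energy at n = 6 for C⁵⁺ is:
E_6 = -13.6057 × 6²/6² = -13.6057000 eV
|E_6| = 13.6057000 eV

Convert to Joules:
KE = 13.6057000 eV × (1.602177 × 10⁻¹⁹ J/eV) = 2.17987e-18 J

Using KE = ½mv²:
v = √(2·KE/m_e)
v = √(2 × 2.17987e-18 J / 9.10938 × 10⁻³¹ kg)
v = 2.188e+06 m/s

This is approximately 0.72974% the speed of light.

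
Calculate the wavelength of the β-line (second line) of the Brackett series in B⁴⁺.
104.978 nm

The lines of a series are numbered from the longest wavelength (smallest ΔE) outward; the second line is the transition from n = n_f + 2 to n_f.
The Brackett series has all transitions ending at n_f = 4.

For B⁴⁺ (Z = 5), the second line (β-line) is the jump from n = 6 to n = 4:
E_6 = -13.6057 × 5² / 6² = -9.448403 eV
E_4 = -13.6057 × 5² / 4² = -21.258906 eV
ΔE = E_6 - E_4 = 11.810503 eV

λ = hc/E = 1239.84 eV·nm / 11.810503 eV
λ = 104.978 nm

This is the β-line of the Brackett series in B⁴⁺.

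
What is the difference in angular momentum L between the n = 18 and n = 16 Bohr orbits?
2.109e-34 J·s (or 2ℏ)

In the Bohr model, L_n = nℏ where ℏ = 1.05457e-34 J·s.

L_18 = 18ℏ = 1.89823e-33 J·s
L_16 = 16ℏ = 1.68731e-33 J·s

ΔL = L_18 - L_16 = (18 - 16)ℏ = 2ℏ
ΔL = 2 × 1.05457e-34 J·s = 2.109e-34 J·s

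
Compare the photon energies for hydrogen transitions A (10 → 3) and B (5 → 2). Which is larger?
5 → 2

Calculate the energy for each transition:

Transition 10 → 3:
ΔE₁ = |E_3 - E_10| = |-13.6057/3² - (-13.6057/10²)|
ΔE₁ = |-1.511744444 - (-0.136057000)| = 1.375687 eV

Transition 5 → 2:
ΔE₂ = |E_2 - E_5| = |-13.6057/2² - (-13.6057/5²)|
ΔE₂ = |-3.401425000 - (-0.544228000)| = 2.857197 eV

Since 2.857197 eV > 1.375687 eV, the transition 5 → 2 emits the more energetic photon.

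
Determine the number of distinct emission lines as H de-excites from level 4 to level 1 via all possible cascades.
6

The electron can occupy levels n = 1, 2, ..., 4 during de-excitation — that is m = 4 - 1 + 1 = 4 distinct levels.

The number of distinct spectral lines equals the number of ways to choose 2 of these m levels (each pair gives one possible emission transition):

Number of lines = m(m-1)/2 = 4×3/2 = 6

These correspond to all possible transitions between the 4 levels:
4 → 3, 4 → 2, 4 → 1, 3 → 2, 3 → 1, 2 → 1

Each transition produces a photon with a unique energy (and thus wavelength). This count does not depend on Z.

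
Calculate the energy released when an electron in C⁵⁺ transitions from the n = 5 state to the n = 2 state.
102.859 eV

The energy levels are E_n = -13.6057 Z² eV / n².

Energy at n = 5: E_5 = -13.6057 × 6² / 5² = -19.592208 eV
Energy at n = 2: E_2 = -13.6057 × 6² / 2² = -122.451300 eV

For emission (electron falling to lower state), the photon energy is:
E_photon = E_5 - E_2 = |-19.592208 - (-122.451300)|
E_photon = 102.859 eV

This energy is carried away by the emitted photon.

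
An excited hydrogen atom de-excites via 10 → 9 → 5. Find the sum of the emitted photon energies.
0.40817 eV

The energy levels of hydrogen are E_n = -13.6057 / n² eV.

First transition (10 → 9):
ΔE₁ = |E_9 - E_10|
ΔE₁ = |-0.16797160494 - (-0.13605700000)| = 0.03191460 eV

Second transition (9 → 5):
ΔE₂ = |E_5 - E_9|
ΔE₂ = |-0.54422800000 - (-0.16797160494)| = 0.37625640 eV

Total energy released:
E_total = ΔE₁ + ΔE₂ = 0.03191460 + 0.37625640 = 0.40817 eV

Note: This equals the direct transition 10 → 5: 0.40817 eV ✓
Energy is conserved regardless of the path taken.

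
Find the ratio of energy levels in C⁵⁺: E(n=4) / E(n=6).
2.25000

Using E_n = -13.6057 Z² / n² eV with Z = 6:

E_4 = -13.6057 × 6² / 4² = -489.8052 / 16 = -30.61282500000 eV
E_6 = -13.6057 × 6² / 6² = -489.8052 / 36 = -13.60570000000 eV

The ratio is:
E_4/E_6 = (-30.61282500000) / (-13.60570000000)
E_4/E_6 = (-489.8052/16) / (-489.8052/36)
E_4/E_6 = 36/16
E_4/E_6 = 2.25000
(Note: the Z² factors cancel in the ratio.)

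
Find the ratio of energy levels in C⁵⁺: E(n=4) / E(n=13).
10.5625

Using E_n = -13.6057 Z² / n² eV with Z = 6:

E_4 = -13.6057 × 6² / 4² = -489.8052 / 16 = -30.6128250000 eV
E_13 = -13.6057 × 6² / 13² = -489.8052 / 169 = -2.8982556213 eV

The ratio is:
E_4/E_13 = (-30.6128250000) / (-2.8982556213)
E_4/E_13 = (-489.8052/16) / (-489.8052/169)
E_4/E_13 = 169/16
E_4/E_13 = 10.5625
(Note: the Z² factors cancel in the ratio.)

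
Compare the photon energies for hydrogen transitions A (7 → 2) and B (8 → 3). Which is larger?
7 → 2

Calculate the energy for each transition:

Transition 7 → 2:
ΔE₁ = |E_2 - E_7| = |-13.6057/2² - (-13.6057/7²)|
ΔE₁ = |-3.4014250000 - (-0.2776673469)| = 3.1237577 eV

Transition 8 → 3:
ΔE₂ = |E_3 - E_8| = |-13.6057/3² - (-13.6057/8²)|
ΔE₂ = |-1.5117444444 - (-0.2125890625)| = 1.2991554 eV

Since 3.1237577 eV > 1.2991554 eV, the transition 7 → 2 emits the more energetic photon.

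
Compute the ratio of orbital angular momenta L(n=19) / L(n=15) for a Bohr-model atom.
1.2667

In the Bohr model, L_n = nℏ, so the ratio is purely the ratio of quantum numbers:

L_19/L_15 = 19ℏ / 15ℏ = 19/15 = 1.2667

The angular momentum scales linearly with n.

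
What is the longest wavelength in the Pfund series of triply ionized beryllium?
465.99 nm

The longest wavelength corresponds to the smallest energy transition in the series.
The Pfund series has all transitions ending at n_f = 5.

For Be³⁺ (Z = 4), the first line (α-line) is the jump from n = 6 to n = 5:
E_6 = -13.6057 × 4² / 6² = -6.046978 eV
E_5 = -13.6057 × 4² / 5² = -8.707648 eV
ΔE = E_6 - E_5 = 2.660670 eV

λ = hc/E = 1239.84 eV·nm / 2.660670 eV
λ = 465.99 nm

This is the α-line of the Pfund series in Be³⁺.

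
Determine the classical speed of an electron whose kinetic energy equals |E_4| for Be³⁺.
2.188e+06 m/s (or 0.72974% of c)

The binding energy at n = 4 for Be³⁺ is:
E_4 = -13.6057 × 4²/4² = -13.6057000 eV
|E_4| = 13.6057000 eV

Convert to Joules:
KE = 13.6057000 eV × (1.602177 × 10⁻¹⁹ J/eV) = 2.17987e-18 J

Using KE = ½mv²:
v = √(2·KE/m_e)
v = √(2 × 2.17987e-18 J / 9.10938 × 10⁻³¹ kg)
v = 2.188e+06 m/s

This is approximately 0.72974% the speed of light.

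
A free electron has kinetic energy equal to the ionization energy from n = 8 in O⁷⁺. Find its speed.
2.1877e+06 m/s (or 0.730% of c)

The binding energy at n = 8 for O⁷⁺ is:
E_8 = -13.6057 × 8²/8² = -13.605700 eV
|E_8| = 13.605700 eV

Convert to Joules:
KE = 13.605700 eV × (1.602177 × 10⁻¹⁹ J/eV) = 2.179874e-18 J

Using KE = ½mv²:
v = √(2·KE/m_e)
v = √(2 × 2.179874e-18 J / 9.10938 × 10⁻³¹ kg)
v = 2.1877e+06 m/s

This is approximately 0.730% the speed of light.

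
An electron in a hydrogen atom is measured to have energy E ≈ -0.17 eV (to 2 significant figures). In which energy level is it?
n = 9

The exact energy levels follow E_n = -13.6057 eV / n².

The measured value (-0.17 eV) is reported to only 2 significant figures, so we must test candidate n values and see which one matches to that precision.

Candidate energies:
  n = 7:  E = -13.6057/7² = -0.27767 eV
  n = 8:  E = -13.6057/8² = -0.21259 eV
  n = 9:  E = -13.6057/9² = -0.16797 eV  ← matches
  n = 10:  E = -13.6057/10² = -0.13606 eV
  n = 11:  E = -13.6057/11² = -0.11244 eV

Checking against the measurement of -0.17 eV (2 sig figs), only n = 9 agrees:
E_9 = -0.16797 eV, which rounds to -0.17 eV ✓

Therefore n = 9.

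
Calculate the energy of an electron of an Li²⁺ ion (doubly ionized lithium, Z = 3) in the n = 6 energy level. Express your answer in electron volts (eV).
-3.401425 eV

The energy levels of a hydrogen-like atom are given by:
E_n = -13.6057 Z² / n² eV  (with Z = 3 for Li²⁺)

For n = 6:
E_6 = -13.6057 × 3² / 6²
E_6 = -13.6057 × 9 / 36
E_6 = -3.401425 eV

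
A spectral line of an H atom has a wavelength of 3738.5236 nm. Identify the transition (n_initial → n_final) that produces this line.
n = 8 → n = 5

First, find the photon energy from the wavelength (hc = 1239.84 eV·nm):
E = hc/λ = 1239.84 eV·nm / 3738.5236 nm = 0.33163894 eV

The energy levels of hydrogen satisfy E_n = -13.6057 / n² eV, so an emission n_i → n_f releases
ΔE = 13.6057 × (1/n_f² − 1/n_i²) eV.

Setting ΔE equal to the photon energy:
1/n_f² − 1/n_i² = 0.33163894 / 13.6057 = 0.024375000

Since 1/n_i² must be positive, we need 1/n_f² > 0.024375000, i.e. n_f ≤ 6. For each allowed n_f, solve n_i = (1/n_f² − 0.024375000)^(−1/2) and check whether it is a whole number:
  n_f = 1: 1/n_i² = 1.000000000 − 0.024375000 = 0.975625000 → n_i = 1.012  (not an integer) ✗
  n_f = 2: 1/n_i² = 0.250000000 − 0.024375000 = 0.225625000 → n_i = 2.105  (not an integer) ✗
  n_f = 3: 1/n_i² = 0.111111111 − 0.024375000 = 0.086736111 → n_i = 3.395  (not an integer) ✗
  n_f = 4: 1/n_i² = 0.062500000 − 0.024375000 = 0.038125000 → n_i = 5.121  (not an integer) ✗
  n_f = 5: 1/n_i² = 0.040000000 − 0.024375000 = 0.015625000 → n_i = 8.000  → integer, n_i = 8 ✓
  n_f = 6: 1/n_i² = 0.027777778 − 0.024375000 = 0.003402778 → n_i = 17.143  (not an integer) ✗

Only n_f = 5 gives an integer upper level, n_i = 8.

The transition is from n = 8 to n = 5 (emission).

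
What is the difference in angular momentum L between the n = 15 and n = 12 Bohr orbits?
3.1637e-34 J·s (or 3ℏ)

In the Bohr model, L_n = nℏ where ℏ = 1.054572e-34 J·s.

L_15 = 15ℏ = 1.581858e-33 J·s
L_12 = 12ℏ = 1.265486e-33 J·s

ΔL = L_15 - L_12 = (15 - 12)ℏ = 3ℏ
ΔL = 3 × 1.054572e-34 J·s = 3.1637e-34 J·s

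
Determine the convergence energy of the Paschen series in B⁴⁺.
37.794 eV

The series limit corresponds to the transition from n = ∞ to n = 3.
This is the highest energy (shortest wavelength) transition in the Paschen series.

E_∞ = 0 eV
E_3 = -13.6057 × 5² / 3² = -37.794 eV

Energy at series limit:
ΔE = E_∞ - E_3 = 0 - (-37.794) = 37.794 eV

This energy equals the ionization energy from the n = 3 state of B⁴⁺.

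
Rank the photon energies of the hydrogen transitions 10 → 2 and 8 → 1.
8 → 1

Calculate the energy for each transition:

Transition 10 → 2:
ΔE₁ = |E_2 - E_10| = |-13.6057/2² - (-13.6057/10²)|
ΔE₁ = |-3.40142500000 - (-0.13605700000)| = 3.26536800 eV

Transition 8 → 1:
ΔE₂ = |E_1 - E_8| = |-13.6057/1² - (-13.6057/8²)|
ΔE₂ = |-13.60570000000 - (-0.21258906250)| = 13.39311094 eV

Since 13.39311094 eV > 3.26536800 eV, the transition 8 → 1 emits the more energetic photon.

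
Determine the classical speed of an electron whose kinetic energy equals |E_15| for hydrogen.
1.4585e+05 m/s (or 0.048649% of c)

The binding energy at n = 15 for hydrogen is:
E_15 = -13.6057/15² = -0.060469778 eV
|E_15| = 0.060469778 eV

Convert to Joules:
KE = 0.060469778 eV × (1.602177 × 10⁻¹⁹ J/eV) = 9.688329e-21 J

Using KE = ½mv²:
v = √(2·KE/m_e)
v = √(2 × 9.688329e-21 J / 9.10938 × 10⁻³¹ kg)
v = 1.4585e+05 m/s

This is approximately 0.048649% the speed of light.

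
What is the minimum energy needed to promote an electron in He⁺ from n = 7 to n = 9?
0.43878 eV

The energy levels of a hydrogen-like atom are E_n = -13.6057 Z² eV / n².

Energy at n = 7: E_7 = -13.6057 × 2² / 7² = -1.11066939 eV
Energy at n = 9: E_9 = -13.6057 × 2² / 9² = -0.67188642 eV

The excitation energy is the difference:
ΔE = E_9 - E_7
ΔE = -0.67188642 - (-1.11066939)
ΔE = 0.43878 eV

Since this is positive, energy must be absorbed (photon absorption).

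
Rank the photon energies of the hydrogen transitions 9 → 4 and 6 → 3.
6 → 3

Calculate the energy for each transition:

Transition 9 → 4:
ΔE₁ = |E_4 - E_9| = |-13.6057/4² - (-13.6057/9²)|
ΔE₁ = |-0.8503562500 - (-0.1679716049)| = 0.6823846 eV

Transition 6 → 3:
ΔE₂ = |E_3 - E_6| = |-13.6057/3² - (-13.6057/6²)|
ΔE₂ = |-1.5117444444 - (-0.3779361111)| = 1.1338083 eV

Since 1.1338083 eV > 0.6823846 eV, the transition 6 → 3 emits the more energetic photon.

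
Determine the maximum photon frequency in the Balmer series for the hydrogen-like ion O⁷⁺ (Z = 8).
5.264e+16 Hz

The series limit corresponds to the transition from n = ∞ to n = 2.
This is the highest energy (shortest wavelength) transition in the Balmer series.

E_∞ = 0 eV
E_2 = -13.6057 × 8² / 2² = -217.691200 eV

Energy at series limit:
ΔE = E_∞ - E_2 = 0 - (-217.691200) = 217.691200 eV
E = 217.691200 eV × (1.602177 × 10⁻¹⁹ J/eV) = 3.48780e-17 J
f = E/h = 3.48780e-17 J / (6.62607 × 10⁻³⁴ J·s) = 5.264e+16 Hz

This energy equals the ionization energy from the n = 2 state of O⁷⁺.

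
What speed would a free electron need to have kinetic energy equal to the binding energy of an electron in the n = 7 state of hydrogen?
3.13e+05 m/s (or 0.104248% of c)

The binding energy at n = 7 for hydrogen is:
E_7 = -13.6057/7² = -0.27766735 eV
|E_7| = 0.27766735 eV

Convert to Joules:
KE = 0.27766735 eV × (1.602177 × 10⁻¹⁹ J/eV) = 4.4487e-20 J

Using KE = ½mv²:
v = √(2·KE/m_e)
v = √(2 × 4.4487e-20 J / 9.10938 × 10⁻³¹ kg)
v = 3.13e+05 m/s

This is approximately 0.104248% the speed of light.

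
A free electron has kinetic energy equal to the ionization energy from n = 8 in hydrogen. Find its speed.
2.73462e+05 m/s (or 0.091217% of c)

The binding energy at n = 8 for hydrogen is:
E_8 = -13.6057/8² = -0.212589063 eV
|E_8| = 0.212589063 eV

Convert to Joules:
KE = 0.212589063 eV × (1.602177 × 10⁻¹⁹ J/eV) = 3.4060531e-20 J

Using KE = ½mv²:
v = √(2·KE/m_e)
v = √(2 × 3.4060531e-20 J / 9.10938 × 10⁻³¹ kg)
v = 2.73462e+05 m/s

This is approximately 0.091217% the speed of light.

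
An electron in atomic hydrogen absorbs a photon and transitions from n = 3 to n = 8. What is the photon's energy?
1.29916 eV

The energy levels of a hydrogen-like atom are E_n = -13.6057 eV / n².

Energy at n = 3: E_3 = -13.6057 / 3² = -1.51174444 eV
Energy at n = 8: E_8 = -13.6057 / 8² = -0.21258906 eV

The excitation energy is the difference:
ΔE = E_8 - E_3
ΔE = -0.21258906 - (-1.51174444)
ΔE = 1.29916 eV

Since this is positive, energy must be absorbed (photon absorption).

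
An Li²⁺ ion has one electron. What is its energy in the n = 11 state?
-1.01 eV

For hydrogen-like ions, the energy levels scale with Z²:
E_n = -13.6057 Z² / n² eV

For Li²⁺ (Z = 3) at n = 11:
E_11 = -13.6057 × 3² / 11²
E_11 = -13.6057 × 9 / 121
E_11 = -122.4513 / 121
E_11 = -1.01 eV

The energy is 9 times more negative than hydrogen at the same n due to the stronger nuclear charge.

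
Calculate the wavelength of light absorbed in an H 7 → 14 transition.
5953.60 nm

First, find the transition energy using E_n = -13.6057 / n² eV:
E_7 = -13.6057 / 7² = -0.27766735 eV
E_14 = -13.6057 / 14² = -0.06941684 eV

Photon energy: |ΔE| = |E_14 - E_7| = 0.20825051 eV

Convert to wavelength using E = hc/λ with hc = 1239.84 eV·nm:
λ = hc/E = 1239.84 eV·nm / 0.20825051 eV
λ = 5953.60 nm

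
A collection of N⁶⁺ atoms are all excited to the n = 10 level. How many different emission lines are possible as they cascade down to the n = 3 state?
28

The electron can occupy levels n = 3, 4, ..., 10 during de-excitation — that is m = 10 - 3 + 1 = 8 distinct levels.

The number of distinct spectral lines equals the number of ways to choose 2 of these m levels (each pair gives one possible emission transition):

Number of lines = m(m-1)/2 = 8×7/2 = 28

These correspond to all possible transitions between the 8 levels:
10 → 9, 10 → 8, 10 → 7, 10 → 6, 10 → 5, 10 → 4, 10 → 3, 9 → 8...

Each transition produces a photon with a unique energy (and thus wavelength). This count does not depend on Z.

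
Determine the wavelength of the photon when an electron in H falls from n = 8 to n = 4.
1944.03 nm

First, find the transition energy using E_n = -13.6057 / n² eV:
E_8 = -13.6057 / 8² = -0.21258906 eV
E_4 = -13.6057 / 4² = -0.85035625 eV

Photon energy: |ΔE| = |E_4 - E_8| = 0.63776719 eV

Convert to wavelength using E = hc/λ with hc = 1239.84 eV·nm:
λ = hc/E = 1239.84 eV·nm / 0.63776719 eV
λ = 1944.03 nm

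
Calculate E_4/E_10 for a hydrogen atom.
6.250000

Using E_n = -13.6057 Z² / n² eV with Z = 1:

E_4 = -13.6057 / 4² = -13.6057 / 16 = -0.850356250000 eV
E_10 = -13.6057 / 10² = -13.6057 / 100 = -0.136057000000 eV

The ratio is:
E_4/E_10 = (-0.850356250000) / (-0.136057000000)
E_4/E_10 = (-13.6057/16) / (-13.6057/100)
E_4/E_10 = 100/16
E_4/E_10 = 6.250000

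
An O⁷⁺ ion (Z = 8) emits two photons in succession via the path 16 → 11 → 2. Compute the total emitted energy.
214.289775 eV

The energy levels of O⁷⁺ are E_n = -13.6057 × 8² / n² eV.

First transition (16 → 11):
ΔE₁ = |E_11 - E_16|
ΔE₁ = |-7.196403305785 - (-3.401425000000)| = 3.794978306 eV

Second transition (11 → 2):
ΔE₂ = |E_2 - E_11|
ΔE₂ = |-217.691200000000 - (-7.196403305785)| = 210.494796694 eV

Total energy released:
E_total = ΔE₁ + ΔE₂ = 3.794978306 + 210.494796694 = 214.289775 eV

Note: This equals the direct transition 16 → 2: 214.289775 eV ✓
Energy is conserved regardless of the path taken.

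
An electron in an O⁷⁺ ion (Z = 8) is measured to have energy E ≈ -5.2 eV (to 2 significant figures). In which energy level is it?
n = 13

The exact energy levels follow E_n = -13.6057 Z² / n² eV with Z = 8.

The measured value (-5.2 eV) is reported to only 2 significant figures, so we must test candidate n values and see which one matches to that precision.

Candidate energies:
  n = 11:  E = -13.6057 × 8² / 11² = -7.19640 eV
  n = 12:  E = -13.6057 × 8² / 12² = -6.04698 eV
  n = 13:  E = -13.6057 × 8² / 13² = -5.15245 eV  ← matches
  n = 14:  E = -13.6057 × 8² / 14² = -4.44268 eV
  n = 15:  E = -13.6057 × 8² / 15² = -3.87007 eV

Checking against the measurement of -5.2 eV (2 sig figs), only n = 13 agrees:
E_13 = -5.15245 eV, which rounds to -5.2 eV ✓

Therefore n = 13.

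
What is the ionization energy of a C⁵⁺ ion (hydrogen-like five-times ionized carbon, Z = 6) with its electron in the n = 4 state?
30.612825 eV

The ionization energy is the energy needed to remove the electron completely (n → ∞).

For a hydrogen-like ion with Z = 6, E_n = -13.6057 Z² / n² eV.

At n = 4: E_4 = -13.6057 × 6² / 4² = -30.612825000 eV
At n = ∞: E_∞ = 0 eV

Ionization energy = E_∞ - E_4 = 0 - (-30.612825000) = 30.612825000 eV
Ionization energy ≈ 30.612825 eV

This is also called the binding energy of the electron in state n = 4.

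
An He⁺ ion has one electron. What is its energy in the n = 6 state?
-1.5117 eV

For hydrogen-like ions, the energy levels scale with Z²:
E_n = -13.6057 Z² / n² eV

For He⁺ (Z = 2) at n = 6:
E_6 = -13.6057 × 2² / 6²
E_6 = -13.6057 × 4 / 36
E_6 = -54.4228 / 36
E_6 = -1.5117 eV

The energy is 4 times more negative than hydrogen at the same n due to the stronger nuclear charge.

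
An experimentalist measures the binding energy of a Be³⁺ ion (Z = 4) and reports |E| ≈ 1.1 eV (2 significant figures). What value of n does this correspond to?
n = 14

The exact energy levels follow E_n = -13.6057 Z² / n² eV with Z = 4.

The measured value (-1.1 eV) is reported to only 2 significant figures, so we must test candidate n values and see which one matches to that precision.

Candidate energies:
  n = 12:  E = -13.6057 × 4² / 12² = -1.51174 eV
  n = 13:  E = -13.6057 × 4² / 13² = -1.28811 eV
  n = 14:  E = -13.6057 × 4² / 14² = -1.11067 eV  ← matches
  n = 15:  E = -13.6057 × 4² / 15² = -0.96752 eV
  n = 16:  E = -13.6057 × 4² / 16² = -0.85036 eV

Checking against the measurement of -1.1 eV (2 sig figs), only n = 14 agrees:
E_14 = -1.11067 eV, which rounds to -1.1 eV ✓

Therefore n = 14.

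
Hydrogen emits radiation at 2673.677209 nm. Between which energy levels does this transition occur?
n = 13 → n = 5

First, find the photon energy from the wavelength (hc = 1239.84 eV·nm):
E = hc/λ = 1239.84 eV·nm / 2673.677209 nm = 0.46372090 eV

The energy levels of hydrogen satisfy E_n = -13.6057 / n² eV, so an emission n_i → n_f releases
ΔE = 13.6057 × (1/n_f² − 1/n_i²) eV.

Setting ΔE equal to the photon energy:
1/n_f² − 1/n_i² = 0.46372090 / 13.6057 = 0.034082840

Since 1/n_i² must be positive, we need 1/n_f² > 0.034082840, i.e. n_f ≤ 5. For each allowed n_f, solve n_i = (1/n_f² − 0.034082840)^(−1/2) and check whether it is a whole number:
  n_f = 1: 1/n_i² = 1.000000000 − 0.034082840 = 0.965917160 → n_i = 1.017  (not an integer) ✗
  n_f = 2: 1/n_i² = 0.250000000 − 0.034082840 = 0.215917160 → n_i = 2.152  (not an integer) ✗
  n_f = 3: 1/n_i² = 0.111111111 − 0.034082840 = 0.077028271 → n_i = 3.603  (not an integer) ✗
  n_f = 4: 1/n_i² = 0.062500000 − 0.034082840 = 0.028417160 → n_i = 5.932  (not an integer) ✗
  n_f = 5: 1/n_i² = 0.040000000 − 0.034082840 = 0.005917160 → n_i = 13.000  → integer, n_i = 13 ✓

Only n_f = 5 gives an integer upper level, n_i = 13.

The transition is from n = 13 to n = 5 (emission).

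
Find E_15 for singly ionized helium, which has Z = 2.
-0.2419 eV

For hydrogen-like ions, the energy levels scale with Z²:
E_n = -13.6057 Z² / n² eV

For He⁺ (Z = 2) at n = 15:
E_15 = -13.6057 × 2² / 15²
E_15 = -13.6057 × 4 / 225
E_15 = -54.4228 / 225
E_15 = -0.2419 eV

The energy is 4 times more negative than hydrogen at the same n due to the stronger nuclear charge.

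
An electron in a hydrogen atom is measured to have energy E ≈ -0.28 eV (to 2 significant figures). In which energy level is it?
n = 7

The exact energy levels follow E_n = -13.6057 eV / n².

The measured value (-0.28 eV) is reported to only 2 significant figures, so we must test candidate n values and see which one matches to that precision.

Candidate energies:
  n = 5:  E = -13.6057/5² = -0.54423 eV
  n = 6:  E = -13.6057/6² = -0.37794 eV
  n = 7:  E = -13.6057/7² = -0.27767 eV  ← matches
  n = 8:  E = -13.6057/8² = -0.21259 eV
  n = 9:  E = -13.6057/9² = -0.16797 eV

Checking against the measurement of -0.28 eV (2 sig figs), only n = 7 agrees:
E_7 = -0.27767 eV, which rounds to -0.28 eV ✓

Therefore n = 7.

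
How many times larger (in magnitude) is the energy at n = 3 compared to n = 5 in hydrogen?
2.7778

Using E_n = -13.6057 Z² / n² eV with Z = 1:

E_3 = -13.6057 / 3² = -13.6057 / 9 = -1.5117444444 eV
E_5 = -13.6057 / 5² = -13.6057 / 25 = -0.5442280000 eV

The ratio is:
E_3/E_5 = (-1.5117444444) / (-0.5442280000)
E_3/E_5 = (-13.6057/9) / (-13.6057/25)
E_3/E_5 = 25/9
E_3/E_5 = 2.7778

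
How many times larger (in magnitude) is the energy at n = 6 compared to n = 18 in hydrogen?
9.0000

Using E_n = -13.6057 Z² / n² eV with Z = 1:

E_6 = -13.6057 / 6² = -13.6057 / 36 = -0.3779361111 eV
E_18 = -13.6057 / 18² = -13.6057 / 324 = -0.0419929012 eV

The ratio is:
E_6/E_18 = (-0.3779361111) / (-0.0419929012)
E_6/E_18 = (-13.6057/36) / (-13.6057/324)
E_6/E_18 = 324/36
E_6/E_18 = 9.0000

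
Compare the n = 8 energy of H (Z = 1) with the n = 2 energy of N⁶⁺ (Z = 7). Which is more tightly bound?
N⁶⁺ at n = 2 (E = -166.6698 eV)

Using E_n = -13.6057 Z² / n² eV:

H (Z = 1) at n = 8:
E = -13.6057 × 1² / 8² = -13.6057 × 1 / 64 = -0.2125891 eV

N⁶⁺ (Z = 7) at n = 2:
E = -13.6057 × 7² / 2² = -13.6057 × 49 / 4 = -166.6698250 eV

Since -166.6698250 eV < -0.2125891 eV,
N⁶⁺ at n = 2 is more tightly bound (requires more energy to ionize).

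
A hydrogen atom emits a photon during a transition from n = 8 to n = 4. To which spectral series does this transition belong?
Brackett series

The spectral series in hydrogen are named based on the final (lower) energy level:
- Lyman series: n_final = 1 (ultraviolet)
- Balmer series: n_final = 2 (visible/near-UV)
- Paschen series: n_final = 3 (infrared)
- Brackett series: n_final = 4 (infrared)
- Pfund series: n_final = 5 (far infrared)

Since this transition ends at n = 4, it belongs to the Brackett series.

For reference, this 8 → 4 line has photon energy
ΔE = 13.6057 eV × (1/4² - 1/8²) = 0.63776718750 eV,
corresponding to wavelength λ = hc/ΔE = 1239.84 eV·nm / 0.63776718750 eV = 1944.03228 nm in the infrared region.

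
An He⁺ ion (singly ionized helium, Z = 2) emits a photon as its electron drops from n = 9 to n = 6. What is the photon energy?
0.84 eV

The energy levels are E_n = -13.6057 Z² eV / n².

Energy at n = 9: E_9 = -13.6057 × 2² / 9² = -0.67189 eV
Energy at n = 6: E_6 = -13.6057 × 2² / 6² = -1.51174 eV

For emission (electron falling to lower state), the photon energy is:
E_photon = E_9 - E_6 = |-0.67189 - (-1.51174)|
E_photon = 0.84 eV

This energy is carried away by the emitted photon.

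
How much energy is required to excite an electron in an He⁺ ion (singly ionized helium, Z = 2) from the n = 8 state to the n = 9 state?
0.178470 eV

The energy levels of a hydrogen-like atom are E_n = -13.6057 Z² eV / n².

Energy at n = 8: E_8 = -13.6057 × 2² / 8² = -0.850356250 eV
Energy at n = 9: E_9 = -13.6057 × 2² / 9² = -0.671886420 eV

The excitation energy is the difference:
ΔE = E_9 - E_8
ΔE = -0.671886420 - (-0.850356250)
ΔE = 0.178470 eV

Since this is positive, energy must be absorbed (photon absorption).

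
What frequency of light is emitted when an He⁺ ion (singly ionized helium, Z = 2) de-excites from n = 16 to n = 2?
3.23844e+15 Hz

First, find the transition energy:
E_16 = -13.6057 × 2² / 16² = -0.2125891 eV
E_2 = -13.6057 × 2² / 2² = -13.6057000 eV
|ΔE| = |E_2 - E_16| = 13.3931109 eV

Convert to Joules: E = 13.3931109 eV × (1.602177 × 10⁻¹⁹ J/eV) = 2.1458134e-18 J

Using E = hf:
f = E/h = 2.1458134e-18 J / (6.62607 × 10⁻³⁴ J·s)
f = 3.23844e+15 Hz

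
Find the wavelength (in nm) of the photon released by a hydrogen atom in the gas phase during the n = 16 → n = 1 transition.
91.48 nm

First, find the transition energy using E_n = -13.6057 / n² eV:
E_16 = -13.6057 / 16² = -0.0531 eV
E_1 = -13.6057 / 1² = -13.6057 eV

Photon energy: |ΔE| = |E_1 - E_16| = 13.5526 eV

Convert to wavelength using E = hc/λ with hc = 1239.84 eV·nm:
λ = hc/E = 1239.84 eV·nm / 13.5526 eV
λ = 91.48 nm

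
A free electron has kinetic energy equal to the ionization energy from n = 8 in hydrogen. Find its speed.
2.73e+05 m/s (or 0.09% of c)

The binding energy at n = 8 for hydrogen is:
E_8 = -13.6057/8² = -0.212589 eV
|E_8| = 0.212589 eV

Convert to Joules:
KE = 0.212589 eV × (1.602177 × 10⁻¹⁹ J/eV) = 3.4061e-20 J

Using KE = ½mv²:
v = √(2·KE/m_e)
v = √(2 × 3.4061e-20 J / 9.10938 × 10⁻³¹ kg)
v = 2.73e+05 m/s

This is approximately 0.09% the speed of light.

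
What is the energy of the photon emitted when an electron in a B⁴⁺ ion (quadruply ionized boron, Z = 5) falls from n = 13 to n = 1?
338.12982 eV

The energy levels are E_n = -13.6057 Z² eV / n².

Energy at n = 13: E_13 = -13.6057 × 5² / 13² = -2.01267751 eV
Energy at n = 1: E_1 = -13.6057 × 5² / 1² = -340.14250000 eV

For emission (electron falling to lower state), the photon energy is:
E_photon = E_13 - E_1 = |-2.01267751 - (-340.14250000)|
E_photon = 338.12982 eV

This energy is carried away by the emitted photon.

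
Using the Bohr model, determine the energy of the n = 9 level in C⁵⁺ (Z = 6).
-6.04698 eV

For hydrogen-like ions, the energy levels scale with Z²:
E_n = -13.6057 Z² / n² eV

For C⁵⁺ (Z = 6) at n = 9:
E_9 = -13.6057 × 6² / 9²
E_9 = -13.6057 × 36 / 81
E_9 = -489.8052 / 81
E_9 = -6.04698 eV

The energy is 36 times more negative than hydrogen at the same n due to the stronger nuclear charge.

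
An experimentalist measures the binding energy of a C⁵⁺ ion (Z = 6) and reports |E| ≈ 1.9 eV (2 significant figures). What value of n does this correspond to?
n = 16

The exact energy levels follow E_n = -13.6057 Z² / n² eV with Z = 6.

The measured value (-1.9 eV) is reported to only 2 significant figures, so we must test candidate n values and see which one matches to that precision.

Candidate energies:
  n = 14:  E = -13.6057 × 6² / 14² = -2.49901 eV
  n = 15:  E = -13.6057 × 6² / 15² = -2.17691 eV
  n = 16:  E = -13.6057 × 6² / 16² = -1.91330 eV  ← matches
  n = 17:  E = -13.6057 × 6² / 17² = -1.69483 eV
  n = 18:  E = -13.6057 × 6² / 18² = -1.51174 eV

Checking against the measurement of -1.9 eV (2 sig figs), only n = 16 agrees:
E_16 = -1.91330 eV, which rounds to -1.9 eV ✓

Therefore n = 16.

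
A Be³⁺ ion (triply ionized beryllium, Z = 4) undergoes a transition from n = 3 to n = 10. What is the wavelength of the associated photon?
56.32820 nm

First, find the transition energy using E_n = -13.6057 Z² / n² eV:
E_3 = -13.6057 × 4² / 3² = -24.1879111 eV
E_10 = -13.6057 × 4² / 10² = -2.1769120 eV

Photon energy: |ΔE| = |E_10 - E_3| = 22.0109991 eV

Convert to wavelength using E = hc/λ with hc = 1239.84 eV·nm:
λ = hc/E = 1239.84 eV·nm / 22.0109991 eV
λ = 56.32820 nm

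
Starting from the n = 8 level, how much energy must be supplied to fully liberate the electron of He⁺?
0.85036 eV

The ionization energy is the energy needed to remove the electron completely (n → ∞).

For a hydrogen-like ion with Z = 2, E_n = -13.6057 Z² / n² eV.

At n = 8: E_8 = -13.6057 × 2² / 8² = -0.85035625 eV
At n = ∞: E_∞ = 0 eV

Ionization energy = E_∞ - E_8 = 0 - (-0.85035625) = 0.85035625 eV
Ionization energy ≈ 0.85036 eV

This is also called the binding energy of the electron in state n = 8.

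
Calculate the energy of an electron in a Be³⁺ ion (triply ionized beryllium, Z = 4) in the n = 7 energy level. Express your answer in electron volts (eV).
-4.44268 eV

The energy levels of a hydrogen-like atom are given by:
E_n = -13.6057 Z² / n² eV  (with Z = 4 for Be³⁺)

For n = 7:
E_7 = -13.6057 × 4² / 7²
E_7 = -13.6057 × 16 / 49
E_7 = -4.44268 eV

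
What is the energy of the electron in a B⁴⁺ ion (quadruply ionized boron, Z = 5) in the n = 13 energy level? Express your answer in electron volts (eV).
-2.01268 eV

The energy levels of a hydrogen-like atom are given by:
E_n = -13.6057 Z² / n² eV  (with Z = 5 for B⁴⁺)

For n = 13:
E_13 = -13.6057 × 5² / 13²
E_13 = -13.6057 × 25 / 169
E_13 = -2.01268 eV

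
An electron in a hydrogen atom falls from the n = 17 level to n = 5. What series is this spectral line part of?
Pfund series

The spectral series in hydrogen are named based on the final (lower) energy level:
- Lyman series: n_final = 1 (ultraviolet)
- Balmer series: n_final = 2 (visible/near-UV)
- Paschen series: n_final = 3 (infrared)
- Brackett series: n_final = 4 (infrared)
- Pfund series: n_final = 5 (far infrared)

Since this transition ends at n = 5, it belongs to the Pfund series.

For reference, this 17 → 5 line has photon energy
ΔE = 13.6057 eV × (1/5² - 1/17²) = 0.49714945329 eV,
corresponding to wavelength λ = hc/ΔE = 1239.84 eV·nm / 0.49714945329 eV = 2493.89795 nm in the far infrared region.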